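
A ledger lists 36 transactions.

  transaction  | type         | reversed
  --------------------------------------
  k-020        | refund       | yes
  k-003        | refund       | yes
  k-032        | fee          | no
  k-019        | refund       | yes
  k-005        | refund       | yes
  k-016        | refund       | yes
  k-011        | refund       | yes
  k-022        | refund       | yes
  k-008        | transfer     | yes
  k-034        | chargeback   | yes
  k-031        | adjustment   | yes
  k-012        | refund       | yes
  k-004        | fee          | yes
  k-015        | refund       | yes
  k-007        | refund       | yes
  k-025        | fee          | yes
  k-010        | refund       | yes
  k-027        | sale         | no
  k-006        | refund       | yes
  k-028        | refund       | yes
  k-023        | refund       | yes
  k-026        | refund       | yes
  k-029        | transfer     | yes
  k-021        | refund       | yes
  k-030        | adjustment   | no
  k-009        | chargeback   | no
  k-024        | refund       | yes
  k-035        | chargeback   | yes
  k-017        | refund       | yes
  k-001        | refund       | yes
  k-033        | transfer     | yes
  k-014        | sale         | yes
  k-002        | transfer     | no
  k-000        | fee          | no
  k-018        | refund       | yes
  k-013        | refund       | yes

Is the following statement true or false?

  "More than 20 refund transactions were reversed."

True

The determiner here denotes the relation: |A ∩ B| > 20.
|A| = 21, |A ∩ B| = 21, |A ∖ B| = 0.
|A ∩ B| = 21, so the statement is true.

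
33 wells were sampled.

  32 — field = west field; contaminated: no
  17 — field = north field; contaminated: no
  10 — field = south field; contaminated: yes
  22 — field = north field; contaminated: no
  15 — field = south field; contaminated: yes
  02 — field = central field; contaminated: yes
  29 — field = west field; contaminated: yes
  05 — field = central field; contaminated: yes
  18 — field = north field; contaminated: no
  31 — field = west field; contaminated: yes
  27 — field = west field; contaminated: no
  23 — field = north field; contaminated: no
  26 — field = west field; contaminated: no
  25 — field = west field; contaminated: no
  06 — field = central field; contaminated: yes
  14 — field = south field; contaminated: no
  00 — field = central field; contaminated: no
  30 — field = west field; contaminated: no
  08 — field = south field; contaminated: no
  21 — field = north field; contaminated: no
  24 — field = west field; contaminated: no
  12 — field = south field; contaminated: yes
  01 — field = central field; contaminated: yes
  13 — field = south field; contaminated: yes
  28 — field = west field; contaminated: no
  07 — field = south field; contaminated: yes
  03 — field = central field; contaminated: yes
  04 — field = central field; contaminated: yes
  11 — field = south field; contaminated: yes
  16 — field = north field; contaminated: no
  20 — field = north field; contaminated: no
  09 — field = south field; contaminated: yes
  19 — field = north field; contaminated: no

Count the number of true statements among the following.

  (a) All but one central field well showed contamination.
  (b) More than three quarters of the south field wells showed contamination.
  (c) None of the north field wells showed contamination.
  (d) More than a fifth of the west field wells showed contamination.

(a) central field: |A| = 7, |A ∩ B| = 6; needs |A ∖ B| = 1 — true.
(b) south field: |A| = 9, |A ∩ B| = 7; needs |A ∩ B| / |A| > 3/4 — true.
(c) north field: |A| = 8, |A ∩ B| = 0; needs A ∩ B = ∅ (|A ∩ B| = 0) — true.
(d) west field: |A| = 9, |A ∩ B| = 2; needs |A ∩ B| / |A| > 1/5 — true.

4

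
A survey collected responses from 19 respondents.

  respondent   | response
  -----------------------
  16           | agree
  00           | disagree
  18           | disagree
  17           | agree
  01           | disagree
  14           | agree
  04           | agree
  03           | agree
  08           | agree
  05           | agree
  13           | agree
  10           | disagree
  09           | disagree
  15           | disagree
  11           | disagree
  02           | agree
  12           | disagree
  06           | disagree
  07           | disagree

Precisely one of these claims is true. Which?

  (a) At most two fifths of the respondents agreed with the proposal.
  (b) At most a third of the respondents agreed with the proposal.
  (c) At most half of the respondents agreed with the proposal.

|A| = 19, |A ∩ B| = 9, |A ∖ B| = 10.
(a) requires |A ∩ B| / |A| ≤ 2/5: false.
(b) requires |A ∩ B| / |A| ≤ 1/3: false.
(c) requires |A ∩ B| ≤ |A ∖ B|: true.

(c)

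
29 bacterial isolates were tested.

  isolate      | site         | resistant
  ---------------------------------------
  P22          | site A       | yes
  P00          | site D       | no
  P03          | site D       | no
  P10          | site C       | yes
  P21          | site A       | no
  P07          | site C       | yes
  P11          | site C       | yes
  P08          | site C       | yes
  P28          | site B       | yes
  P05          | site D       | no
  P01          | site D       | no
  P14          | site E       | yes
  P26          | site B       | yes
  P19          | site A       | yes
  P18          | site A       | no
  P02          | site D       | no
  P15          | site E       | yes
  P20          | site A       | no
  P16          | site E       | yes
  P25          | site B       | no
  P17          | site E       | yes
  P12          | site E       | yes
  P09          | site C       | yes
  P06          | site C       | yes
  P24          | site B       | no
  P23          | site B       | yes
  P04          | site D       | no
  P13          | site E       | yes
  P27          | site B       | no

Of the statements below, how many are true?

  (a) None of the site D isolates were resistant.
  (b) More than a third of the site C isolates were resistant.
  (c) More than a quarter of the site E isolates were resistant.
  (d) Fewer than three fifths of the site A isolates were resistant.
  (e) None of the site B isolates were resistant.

(a) site D: |A| = 6, |A ∩ B| = 0; needs A ∩ B = ∅ (|A ∩ B| = 0) — true.
(b) site C: |A| = 6, |A ∩ B| = 6; needs |A ∩ B| / |A| > 1/3 — true.
(c) site E: |A| = 6, |A ∩ B| = 6; needs |A ∩ B| / |A| > 1/4 — true.
(d) site A: |A| = 5, |A ∩ B| = 2; needs |A ∩ B| / |A| < 3/5 — true.
(e) site B: |A| = 6, |A ∩ B| = 3; needs A ∩ B = ∅ (|A ∩ B| = 0) — false.

4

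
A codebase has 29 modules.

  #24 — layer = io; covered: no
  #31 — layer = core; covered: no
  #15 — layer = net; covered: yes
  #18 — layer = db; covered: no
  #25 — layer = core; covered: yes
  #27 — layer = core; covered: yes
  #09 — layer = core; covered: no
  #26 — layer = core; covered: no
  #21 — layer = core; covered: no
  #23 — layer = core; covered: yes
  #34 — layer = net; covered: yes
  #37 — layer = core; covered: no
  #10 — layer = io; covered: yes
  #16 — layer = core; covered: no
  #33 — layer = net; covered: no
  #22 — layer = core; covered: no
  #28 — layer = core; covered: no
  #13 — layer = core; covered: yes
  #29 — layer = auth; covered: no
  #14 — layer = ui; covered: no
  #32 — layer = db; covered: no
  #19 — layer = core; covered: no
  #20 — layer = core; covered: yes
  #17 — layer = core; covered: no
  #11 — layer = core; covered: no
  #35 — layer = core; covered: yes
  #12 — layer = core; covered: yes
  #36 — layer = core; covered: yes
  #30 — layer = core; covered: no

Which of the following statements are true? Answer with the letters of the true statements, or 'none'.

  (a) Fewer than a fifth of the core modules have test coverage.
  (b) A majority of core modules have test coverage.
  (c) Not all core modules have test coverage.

|A| = 20, |A ∩ B| = 8, |A ∖ B| = 12.
(a) |A ∩ B| / |A| < 1/5: fails.
(b) |A ∩ B| > |A ∖ B|: fails.
(c) A ⊄ B (|A ∖ B| ≥ 1): holds.

(c)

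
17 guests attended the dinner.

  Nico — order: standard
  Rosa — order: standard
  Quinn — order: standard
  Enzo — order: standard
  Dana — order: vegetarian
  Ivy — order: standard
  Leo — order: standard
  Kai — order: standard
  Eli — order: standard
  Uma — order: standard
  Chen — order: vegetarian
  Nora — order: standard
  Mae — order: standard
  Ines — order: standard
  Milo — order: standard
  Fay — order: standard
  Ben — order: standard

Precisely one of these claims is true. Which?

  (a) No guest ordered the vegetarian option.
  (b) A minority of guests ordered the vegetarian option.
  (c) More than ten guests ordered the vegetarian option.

(b)

|A| = 17, |A ∩ B| = 2, |A ∖ B| = 15.
(a) requires A ∩ B = ∅ (|A ∩ B| = 0): false.
(b) requires |A ∩ B| < |A ∖ B|: true.
(c) requires |A ∩ B| > 10: false.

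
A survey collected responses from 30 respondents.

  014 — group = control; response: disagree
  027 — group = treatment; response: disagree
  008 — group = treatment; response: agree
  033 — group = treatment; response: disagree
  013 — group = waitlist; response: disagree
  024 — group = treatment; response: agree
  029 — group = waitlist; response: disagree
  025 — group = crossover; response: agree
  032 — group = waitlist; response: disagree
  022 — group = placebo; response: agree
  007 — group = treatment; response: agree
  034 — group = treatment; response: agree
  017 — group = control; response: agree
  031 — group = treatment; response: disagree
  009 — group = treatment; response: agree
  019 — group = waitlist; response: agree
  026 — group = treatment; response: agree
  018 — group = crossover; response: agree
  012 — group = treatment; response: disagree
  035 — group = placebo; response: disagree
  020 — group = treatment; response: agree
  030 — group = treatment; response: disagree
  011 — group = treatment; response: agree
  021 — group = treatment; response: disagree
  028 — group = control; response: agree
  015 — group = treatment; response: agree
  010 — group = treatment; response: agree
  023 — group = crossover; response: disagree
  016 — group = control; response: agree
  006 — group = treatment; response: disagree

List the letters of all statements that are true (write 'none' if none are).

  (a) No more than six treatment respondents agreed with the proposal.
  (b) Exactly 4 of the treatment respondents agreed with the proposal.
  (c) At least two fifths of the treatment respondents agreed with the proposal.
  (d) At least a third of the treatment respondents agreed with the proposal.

(c), (d)

|A| = 17, |A ∩ B| = 10, |A ∖ B| = 7.
(a) |A ∩ B| ≤ 6: fails.
(b) |A ∩ B| = 4: fails.
(c) |A ∩ B| / |A| ≥ 2/5: holds.
(d) |A ∩ B| / |A| ≥ 1/3: holds.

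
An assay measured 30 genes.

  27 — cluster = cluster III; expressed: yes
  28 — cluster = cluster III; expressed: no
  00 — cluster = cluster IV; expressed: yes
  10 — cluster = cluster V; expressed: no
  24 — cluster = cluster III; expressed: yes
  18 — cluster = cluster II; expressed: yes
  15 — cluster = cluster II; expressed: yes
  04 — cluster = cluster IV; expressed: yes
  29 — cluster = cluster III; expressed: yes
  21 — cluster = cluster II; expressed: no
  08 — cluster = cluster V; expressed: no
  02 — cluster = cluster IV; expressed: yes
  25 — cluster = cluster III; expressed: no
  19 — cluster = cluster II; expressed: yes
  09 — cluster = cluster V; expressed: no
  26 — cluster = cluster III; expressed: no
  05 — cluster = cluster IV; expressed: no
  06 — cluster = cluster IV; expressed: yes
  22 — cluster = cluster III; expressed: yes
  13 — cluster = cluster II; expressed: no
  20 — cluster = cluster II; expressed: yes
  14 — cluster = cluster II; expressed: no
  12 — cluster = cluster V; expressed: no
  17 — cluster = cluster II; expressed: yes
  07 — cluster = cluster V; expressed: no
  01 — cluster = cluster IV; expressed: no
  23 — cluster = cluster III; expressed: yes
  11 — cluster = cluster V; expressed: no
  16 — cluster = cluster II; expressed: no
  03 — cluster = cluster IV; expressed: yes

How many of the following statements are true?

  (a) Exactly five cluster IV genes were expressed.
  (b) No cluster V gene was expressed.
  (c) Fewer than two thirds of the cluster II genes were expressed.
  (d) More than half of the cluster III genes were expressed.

4

(a) cluster IV: |A| = 7, |A ∩ B| = 5; needs |A ∩ B| = 5 — true.
(b) cluster V: |A| = 6, |A ∩ B| = 0; needs A ∩ B = ∅ (|A ∩ B| = 0) — true.
(c) cluster II: |A| = 9, |A ∩ B| = 5; needs |A ∩ B| / |A| < 2/3 — true.
(d) cluster III: |A| = 8, |A ∩ B| = 5; needs |A ∩ B| > |A ∖ B| — true.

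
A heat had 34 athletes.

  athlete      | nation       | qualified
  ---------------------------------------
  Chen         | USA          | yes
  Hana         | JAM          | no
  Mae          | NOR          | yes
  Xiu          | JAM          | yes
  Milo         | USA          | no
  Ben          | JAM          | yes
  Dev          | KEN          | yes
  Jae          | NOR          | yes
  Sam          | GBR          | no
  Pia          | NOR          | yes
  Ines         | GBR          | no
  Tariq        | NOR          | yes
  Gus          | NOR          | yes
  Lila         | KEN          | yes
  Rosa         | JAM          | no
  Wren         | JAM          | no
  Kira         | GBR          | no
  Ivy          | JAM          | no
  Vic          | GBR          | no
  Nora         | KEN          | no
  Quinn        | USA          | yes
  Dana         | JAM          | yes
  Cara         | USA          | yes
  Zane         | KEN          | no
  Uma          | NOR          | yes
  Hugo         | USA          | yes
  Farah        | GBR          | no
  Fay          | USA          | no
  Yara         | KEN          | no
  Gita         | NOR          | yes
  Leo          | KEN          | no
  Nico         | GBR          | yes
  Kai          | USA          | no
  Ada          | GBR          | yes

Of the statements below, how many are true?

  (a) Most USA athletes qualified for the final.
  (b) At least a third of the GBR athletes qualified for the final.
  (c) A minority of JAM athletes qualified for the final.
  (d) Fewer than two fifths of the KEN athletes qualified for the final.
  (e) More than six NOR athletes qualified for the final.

4

(a) USA: |A| = 7, |A ∩ B| = 4; needs |A ∩ B| > |A ∖ B| — true.
(b) GBR: |A| = 7, |A ∩ B| = 2; needs |A ∩ B| / |A| ≥ 1/3 — false.
(c) JAM: |A| = 7, |A ∩ B| = 3; needs |A ∩ B| < |A ∖ B| — true.
(d) KEN: |A| = 6, |A ∩ B| = 2; needs |A ∩ B| / |A| < 2/5 — true.
(e) NOR: |A| = 7, |A ∩ B| = 7; needs |A ∩ B| > 6 — true.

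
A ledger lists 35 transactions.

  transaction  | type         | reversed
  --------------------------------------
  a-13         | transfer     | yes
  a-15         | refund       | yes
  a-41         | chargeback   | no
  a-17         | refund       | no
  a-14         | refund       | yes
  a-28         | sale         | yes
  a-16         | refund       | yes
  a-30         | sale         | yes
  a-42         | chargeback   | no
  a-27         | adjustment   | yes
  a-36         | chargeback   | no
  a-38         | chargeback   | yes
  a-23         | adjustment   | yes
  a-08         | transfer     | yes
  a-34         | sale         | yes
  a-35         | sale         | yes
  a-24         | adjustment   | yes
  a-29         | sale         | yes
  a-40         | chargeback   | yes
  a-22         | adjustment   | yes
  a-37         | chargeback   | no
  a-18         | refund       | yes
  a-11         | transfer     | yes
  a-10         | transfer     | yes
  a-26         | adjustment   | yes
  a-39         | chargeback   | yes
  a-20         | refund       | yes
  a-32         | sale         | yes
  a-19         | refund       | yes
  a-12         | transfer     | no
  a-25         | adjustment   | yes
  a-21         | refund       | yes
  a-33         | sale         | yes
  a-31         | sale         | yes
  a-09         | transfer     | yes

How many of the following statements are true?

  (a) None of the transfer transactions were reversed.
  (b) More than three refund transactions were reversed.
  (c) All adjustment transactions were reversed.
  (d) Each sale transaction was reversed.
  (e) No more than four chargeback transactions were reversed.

4

(a) transfer: |A| = 6, |A ∩ B| = 5; needs A ∩ B = ∅ (|A ∩ B| = 0) — false.
(b) refund: |A| = 8, |A ∩ B| = 7; needs |A ∩ B| > 3 — true.
(c) adjustment: |A| = 6, |A ∩ B| = 6; needs A ⊆ B, i.e. every element of A is in B (|A ∖ B| = 0) — true.
(d) sale: |A| = 8, |A ∩ B| = 8; needs A ⊆ B, i.e. every element of A is in B (|A ∖ B| = 0) — true.
(e) chargeback: |A| = 7, |A ∩ B| = 3; needs |A ∩ B| ≤ 4 — true.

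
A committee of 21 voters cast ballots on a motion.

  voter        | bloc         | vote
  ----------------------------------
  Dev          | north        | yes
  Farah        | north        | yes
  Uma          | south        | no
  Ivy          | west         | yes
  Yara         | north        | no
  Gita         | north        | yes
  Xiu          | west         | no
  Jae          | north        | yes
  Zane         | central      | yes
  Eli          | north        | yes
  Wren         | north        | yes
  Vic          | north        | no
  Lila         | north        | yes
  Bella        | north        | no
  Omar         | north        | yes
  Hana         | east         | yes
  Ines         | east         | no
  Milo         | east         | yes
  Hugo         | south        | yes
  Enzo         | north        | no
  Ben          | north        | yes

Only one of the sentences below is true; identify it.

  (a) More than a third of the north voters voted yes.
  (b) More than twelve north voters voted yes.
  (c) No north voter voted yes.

|A| = 13, |A ∩ B| = 9, |A ∖ B| = 4.
(a) requires |A ∩ B| / |A| > 1/3: true.
(b) requires |A ∩ B| > 12: false.
(c) requires A ∩ B = ∅ (|A ∩ B| = 0): false.

(a)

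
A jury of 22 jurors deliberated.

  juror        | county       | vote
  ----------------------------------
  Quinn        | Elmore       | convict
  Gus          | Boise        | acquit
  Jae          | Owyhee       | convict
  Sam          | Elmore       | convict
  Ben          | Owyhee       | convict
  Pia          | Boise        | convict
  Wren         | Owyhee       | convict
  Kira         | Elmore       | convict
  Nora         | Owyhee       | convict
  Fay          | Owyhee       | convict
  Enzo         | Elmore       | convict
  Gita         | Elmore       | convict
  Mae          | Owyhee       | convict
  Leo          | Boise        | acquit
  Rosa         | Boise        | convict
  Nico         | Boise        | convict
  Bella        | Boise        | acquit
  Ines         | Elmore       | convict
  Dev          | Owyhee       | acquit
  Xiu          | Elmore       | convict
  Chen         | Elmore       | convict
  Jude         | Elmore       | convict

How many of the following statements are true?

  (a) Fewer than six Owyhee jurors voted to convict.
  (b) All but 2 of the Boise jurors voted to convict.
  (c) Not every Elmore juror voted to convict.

(a) Owyhee: |A| = 7, |A ∩ B| = 6; needs |A ∩ B| < 6 — false.
(b) Boise: |A| = 6, |A ∩ B| = 3; needs |A ∖ B| = 2 — false.
(c) Elmore: |A| = 9, |A ∩ B| = 9; needs A ⊄ B (|A ∖ B| ≥ 1) — false.

0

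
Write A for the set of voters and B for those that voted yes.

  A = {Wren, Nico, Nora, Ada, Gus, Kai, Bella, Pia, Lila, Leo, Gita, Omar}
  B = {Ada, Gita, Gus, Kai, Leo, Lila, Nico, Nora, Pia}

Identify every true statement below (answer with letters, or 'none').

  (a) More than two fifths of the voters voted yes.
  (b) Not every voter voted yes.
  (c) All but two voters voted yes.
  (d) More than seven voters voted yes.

(a), (b), (d)

|A| = 12, |A ∩ B| = 9, |A ∖ B| = 3.
(a) |A ∩ B| / |A| > 2/5: holds.
(b) A ⊄ B (|A ∖ B| ≥ 1): holds.
(c) |A ∖ B| = 2: fails.
(d) |A ∩ B| > 7: holds.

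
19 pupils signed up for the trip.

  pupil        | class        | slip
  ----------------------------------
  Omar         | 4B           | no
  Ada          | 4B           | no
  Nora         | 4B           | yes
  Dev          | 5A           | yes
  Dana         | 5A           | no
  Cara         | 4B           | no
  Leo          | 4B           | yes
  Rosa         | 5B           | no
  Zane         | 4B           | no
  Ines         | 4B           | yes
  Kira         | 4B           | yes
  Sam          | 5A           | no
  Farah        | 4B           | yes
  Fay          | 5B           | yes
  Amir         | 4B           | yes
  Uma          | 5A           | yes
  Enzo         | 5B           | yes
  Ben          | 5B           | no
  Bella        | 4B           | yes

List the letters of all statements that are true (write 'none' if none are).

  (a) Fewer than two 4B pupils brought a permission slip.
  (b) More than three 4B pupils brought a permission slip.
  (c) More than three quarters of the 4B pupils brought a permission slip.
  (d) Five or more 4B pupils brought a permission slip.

|A| = 11, |A ∩ B| = 7, |A ∖ B| = 4.
(a) |A ∩ B| < 2: fails.
(b) |A ∩ B| > 3: holds.
(c) |A ∩ B| / |A| > 3/4: fails.
(d) |A ∩ B| ≥ 5: holds.

(b), (d)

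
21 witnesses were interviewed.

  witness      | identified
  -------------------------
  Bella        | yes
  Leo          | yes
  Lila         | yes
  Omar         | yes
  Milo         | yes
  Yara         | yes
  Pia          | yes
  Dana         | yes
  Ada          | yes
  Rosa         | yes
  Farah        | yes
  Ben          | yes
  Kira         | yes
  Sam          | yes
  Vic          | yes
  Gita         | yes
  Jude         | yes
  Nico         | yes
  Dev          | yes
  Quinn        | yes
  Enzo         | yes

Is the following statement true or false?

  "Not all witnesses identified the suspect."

Truth condition: A ⊄ B (|A ∖ B| ≥ 1).
|A| = 21, |A ∩ B| = 21, |A ∖ B| = 0.
So the statement is false.

False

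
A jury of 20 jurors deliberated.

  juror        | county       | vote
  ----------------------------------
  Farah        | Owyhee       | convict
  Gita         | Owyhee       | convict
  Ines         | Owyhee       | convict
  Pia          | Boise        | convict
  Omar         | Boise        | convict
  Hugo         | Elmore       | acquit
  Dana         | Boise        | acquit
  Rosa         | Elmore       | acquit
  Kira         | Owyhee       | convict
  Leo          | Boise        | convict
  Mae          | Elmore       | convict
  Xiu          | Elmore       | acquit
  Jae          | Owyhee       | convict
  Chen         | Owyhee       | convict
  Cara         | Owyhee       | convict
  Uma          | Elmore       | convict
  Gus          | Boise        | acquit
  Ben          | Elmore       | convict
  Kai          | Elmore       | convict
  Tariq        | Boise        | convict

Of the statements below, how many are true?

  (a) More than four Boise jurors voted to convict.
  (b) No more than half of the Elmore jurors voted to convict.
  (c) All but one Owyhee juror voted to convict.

(a) Boise: |A| = 6, |A ∩ B| = 4; needs |A ∩ B| > 4 — false.
(b) Elmore: |A| = 7, |A ∩ B| = 4; needs |A ∩ B| ≤ |A ∖ B| — false.
(c) Owyhee: |A| = 7, |A ∩ B| = 7; needs |A ∖ B| = 1 — false.

0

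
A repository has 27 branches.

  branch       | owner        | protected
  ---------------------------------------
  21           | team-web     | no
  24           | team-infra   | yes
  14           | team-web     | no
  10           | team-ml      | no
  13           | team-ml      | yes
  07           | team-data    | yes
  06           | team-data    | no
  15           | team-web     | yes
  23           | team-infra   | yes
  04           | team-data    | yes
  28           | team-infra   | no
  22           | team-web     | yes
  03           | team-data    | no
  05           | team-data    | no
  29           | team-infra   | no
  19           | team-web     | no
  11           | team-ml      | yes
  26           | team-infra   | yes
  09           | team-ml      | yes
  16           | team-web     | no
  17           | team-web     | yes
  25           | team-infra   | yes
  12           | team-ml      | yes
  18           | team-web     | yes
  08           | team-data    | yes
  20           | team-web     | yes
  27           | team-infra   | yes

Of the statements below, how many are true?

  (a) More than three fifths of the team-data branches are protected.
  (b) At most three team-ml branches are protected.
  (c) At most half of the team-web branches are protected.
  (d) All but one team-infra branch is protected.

(a) team-data: |A| = 6, |A ∩ B| = 3; needs |A ∩ B| / |A| > 3/5 — false.
(b) team-ml: |A| = 5, |A ∩ B| = 4; needs |A ∩ B| ≤ 3 — false.
(c) team-web: |A| = 9, |A ∩ B| = 5; needs |A ∩ B| ≤ |A ∖ B| — false.
(d) team-infra: |A| = 7, |A ∩ B| = 5; needs |A ∖ B| = 1 — false.

0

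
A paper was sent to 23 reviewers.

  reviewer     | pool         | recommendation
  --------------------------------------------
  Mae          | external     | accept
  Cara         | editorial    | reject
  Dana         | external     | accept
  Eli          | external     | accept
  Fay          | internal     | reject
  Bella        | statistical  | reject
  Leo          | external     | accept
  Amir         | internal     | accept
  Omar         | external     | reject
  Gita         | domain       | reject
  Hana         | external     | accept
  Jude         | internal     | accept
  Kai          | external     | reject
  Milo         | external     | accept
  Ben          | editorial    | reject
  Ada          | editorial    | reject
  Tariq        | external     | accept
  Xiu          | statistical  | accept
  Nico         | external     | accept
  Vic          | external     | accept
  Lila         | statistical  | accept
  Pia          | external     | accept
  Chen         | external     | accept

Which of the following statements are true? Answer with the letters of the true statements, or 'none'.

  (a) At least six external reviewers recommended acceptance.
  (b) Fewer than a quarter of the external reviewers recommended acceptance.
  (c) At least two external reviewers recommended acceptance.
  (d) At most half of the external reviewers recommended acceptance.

|A| = 13, |A ∩ B| = 11, |A ∖ B| = 2.
(a) |A ∩ B| ≥ 6: holds.
(b) |A ∩ B| / |A| < 1/4: fails.
(c) |A ∩ B| ≥ 2: holds.
(d) |A ∩ B| ≤ |A ∖ B|: fails.

(a), (c)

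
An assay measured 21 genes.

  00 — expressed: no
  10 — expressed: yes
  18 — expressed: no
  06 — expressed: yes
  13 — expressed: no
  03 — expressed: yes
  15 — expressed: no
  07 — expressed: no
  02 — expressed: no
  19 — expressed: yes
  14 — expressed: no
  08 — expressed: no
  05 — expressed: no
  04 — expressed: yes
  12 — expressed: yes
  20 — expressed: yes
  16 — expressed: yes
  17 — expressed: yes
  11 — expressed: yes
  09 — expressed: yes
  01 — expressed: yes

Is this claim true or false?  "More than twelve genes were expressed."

False

Truth condition: |A ∩ B| > 12.
|A| = 21, |A ∩ B| = 12, |A ∖ B| = 9.
|A ∩ B| = 12, so the statement is false.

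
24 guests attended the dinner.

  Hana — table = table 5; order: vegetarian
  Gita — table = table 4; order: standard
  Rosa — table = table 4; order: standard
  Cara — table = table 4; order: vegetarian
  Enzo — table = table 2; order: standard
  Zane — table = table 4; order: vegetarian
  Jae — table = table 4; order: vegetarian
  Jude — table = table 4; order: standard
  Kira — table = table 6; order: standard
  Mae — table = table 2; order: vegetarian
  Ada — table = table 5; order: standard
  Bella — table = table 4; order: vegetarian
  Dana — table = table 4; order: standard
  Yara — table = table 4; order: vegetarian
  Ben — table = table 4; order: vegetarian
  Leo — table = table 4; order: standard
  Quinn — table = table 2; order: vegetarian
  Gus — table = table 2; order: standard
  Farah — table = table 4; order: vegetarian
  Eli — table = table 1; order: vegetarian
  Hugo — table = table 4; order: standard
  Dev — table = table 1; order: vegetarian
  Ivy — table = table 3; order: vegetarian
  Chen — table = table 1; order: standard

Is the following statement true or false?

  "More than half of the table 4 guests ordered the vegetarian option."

Truth condition: |A ∩ B| > |A ∖ B|.
A (the restrictor) = {Gita, Rosa, Cara, Zane, Jae, Jude, Bella, Dana, Yara, Ben, Leo, Farah, Hugo}, |A| = 13.
A ∩ B = {Cara, Zane, Jae, Bella, Yara, Ben, Farah}, so |A ∩ B| = 7.
A ∖ B = {Gita, Rosa, Jude, Dana, Leo, Hugo}, so |A ∖ B| = 6.
7 > 6, so the statement is true.

True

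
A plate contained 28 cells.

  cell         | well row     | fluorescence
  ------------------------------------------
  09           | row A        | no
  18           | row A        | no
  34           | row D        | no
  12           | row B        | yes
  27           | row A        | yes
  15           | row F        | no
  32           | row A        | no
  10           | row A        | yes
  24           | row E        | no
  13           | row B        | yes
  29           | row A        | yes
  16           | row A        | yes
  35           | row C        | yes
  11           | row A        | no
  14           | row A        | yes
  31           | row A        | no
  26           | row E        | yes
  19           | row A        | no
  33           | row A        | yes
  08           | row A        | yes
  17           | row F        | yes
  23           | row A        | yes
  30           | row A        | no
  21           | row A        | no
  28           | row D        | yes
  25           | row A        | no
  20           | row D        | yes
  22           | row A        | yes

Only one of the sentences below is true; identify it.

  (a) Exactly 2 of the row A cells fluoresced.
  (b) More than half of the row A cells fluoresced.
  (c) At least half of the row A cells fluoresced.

|A| = 18, |A ∩ B| = 9, |A ∖ B| = 9.
(a) requires |A ∩ B| = 2: false.
(b) requires |A ∩ B| > |A ∖ B|: false.
(c) requires |A ∩ B| ≥ |A ∖ B|: true.

(c)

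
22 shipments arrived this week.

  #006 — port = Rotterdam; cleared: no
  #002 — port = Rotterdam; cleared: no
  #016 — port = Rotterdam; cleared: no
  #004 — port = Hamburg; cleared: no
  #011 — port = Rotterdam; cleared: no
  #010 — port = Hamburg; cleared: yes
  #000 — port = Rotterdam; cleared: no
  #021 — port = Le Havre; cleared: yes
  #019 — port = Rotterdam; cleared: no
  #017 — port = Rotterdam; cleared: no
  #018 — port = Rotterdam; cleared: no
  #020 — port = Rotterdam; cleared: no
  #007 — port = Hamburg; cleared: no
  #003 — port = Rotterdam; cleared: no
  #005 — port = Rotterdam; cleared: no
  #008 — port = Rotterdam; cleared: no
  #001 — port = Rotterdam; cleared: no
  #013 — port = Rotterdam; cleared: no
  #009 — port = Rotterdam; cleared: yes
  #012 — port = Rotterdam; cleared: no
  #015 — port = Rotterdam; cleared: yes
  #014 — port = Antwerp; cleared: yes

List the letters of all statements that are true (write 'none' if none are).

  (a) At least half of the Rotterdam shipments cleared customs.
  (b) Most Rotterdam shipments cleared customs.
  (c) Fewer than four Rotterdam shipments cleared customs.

(c)

|A| = 17, |A ∩ B| = 2, |A ∖ B| = 15.
(a) |A ∩ B| ≥ |A ∖ B|: fails.
(b) |A ∩ B| > |A ∖ B|: fails.
(c) |A ∩ B| < 4: holds.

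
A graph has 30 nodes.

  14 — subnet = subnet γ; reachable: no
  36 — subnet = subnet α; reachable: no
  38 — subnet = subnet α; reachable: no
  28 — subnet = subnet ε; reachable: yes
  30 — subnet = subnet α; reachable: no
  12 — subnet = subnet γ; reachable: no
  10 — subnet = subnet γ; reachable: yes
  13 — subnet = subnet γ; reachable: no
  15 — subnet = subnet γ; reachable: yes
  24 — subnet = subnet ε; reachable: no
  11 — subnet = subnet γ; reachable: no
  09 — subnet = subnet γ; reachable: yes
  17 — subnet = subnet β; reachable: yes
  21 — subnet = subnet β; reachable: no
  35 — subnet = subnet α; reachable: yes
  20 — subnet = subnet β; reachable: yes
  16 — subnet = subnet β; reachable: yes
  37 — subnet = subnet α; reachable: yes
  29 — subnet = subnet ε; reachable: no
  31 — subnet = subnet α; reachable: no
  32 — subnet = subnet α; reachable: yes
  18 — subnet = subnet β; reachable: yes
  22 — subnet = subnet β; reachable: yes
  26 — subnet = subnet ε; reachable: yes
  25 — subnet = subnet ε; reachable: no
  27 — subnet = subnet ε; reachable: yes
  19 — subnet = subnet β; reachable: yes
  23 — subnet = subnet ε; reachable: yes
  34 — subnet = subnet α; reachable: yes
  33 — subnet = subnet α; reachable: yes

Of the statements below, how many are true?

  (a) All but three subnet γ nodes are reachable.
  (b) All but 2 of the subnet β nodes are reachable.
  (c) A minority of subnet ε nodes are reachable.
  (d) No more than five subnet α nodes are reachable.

(a) subnet γ: |A| = 7, |A ∩ B| = 3; needs |A ∖ B| = 3 — false.
(b) subnet β: |A| = 7, |A ∩ B| = 6; needs |A ∖ B| = 2 — false.
(c) subnet ε: |A| = 7, |A ∩ B| = 4; needs |A ∩ B| < |A ∖ B| — false.
(d) subnet α: |A| = 9, |A ∩ B| = 5; needs |A ∩ B| ≤ 5 — true.

1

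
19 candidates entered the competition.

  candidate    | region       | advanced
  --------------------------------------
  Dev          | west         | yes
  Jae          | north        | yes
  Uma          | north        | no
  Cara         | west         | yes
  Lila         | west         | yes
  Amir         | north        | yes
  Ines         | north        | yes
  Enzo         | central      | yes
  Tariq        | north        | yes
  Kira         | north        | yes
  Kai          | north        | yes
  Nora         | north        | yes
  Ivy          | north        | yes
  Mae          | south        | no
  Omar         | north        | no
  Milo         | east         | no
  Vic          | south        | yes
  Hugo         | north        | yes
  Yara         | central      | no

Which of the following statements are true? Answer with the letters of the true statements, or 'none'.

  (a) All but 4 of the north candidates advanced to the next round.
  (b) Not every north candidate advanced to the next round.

|A| = 11, |A ∩ B| = 9, |A ∖ B| = 2.
(a) |A ∖ B| = 4: fails.
(b) A ⊄ B (|A ∖ B| ≥ 1): holds.

(b)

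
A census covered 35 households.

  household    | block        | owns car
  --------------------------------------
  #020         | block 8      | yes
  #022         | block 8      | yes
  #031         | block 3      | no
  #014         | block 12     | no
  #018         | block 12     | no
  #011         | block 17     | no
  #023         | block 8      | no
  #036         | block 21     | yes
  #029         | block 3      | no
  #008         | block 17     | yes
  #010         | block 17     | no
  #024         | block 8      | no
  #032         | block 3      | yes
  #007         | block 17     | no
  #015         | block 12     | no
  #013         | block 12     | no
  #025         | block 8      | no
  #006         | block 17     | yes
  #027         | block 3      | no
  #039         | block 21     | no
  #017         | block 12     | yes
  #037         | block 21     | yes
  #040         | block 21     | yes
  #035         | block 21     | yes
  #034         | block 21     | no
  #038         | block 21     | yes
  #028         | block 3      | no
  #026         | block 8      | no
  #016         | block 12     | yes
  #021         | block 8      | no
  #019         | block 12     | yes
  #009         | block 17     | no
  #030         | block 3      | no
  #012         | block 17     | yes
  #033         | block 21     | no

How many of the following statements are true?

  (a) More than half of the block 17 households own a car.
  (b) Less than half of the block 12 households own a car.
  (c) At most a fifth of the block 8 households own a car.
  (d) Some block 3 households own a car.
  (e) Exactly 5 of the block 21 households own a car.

(a) block 17: |A| = 7, |A ∩ B| = 3; needs |A ∩ B| > |A ∖ B| — false.
(b) block 12: |A| = 7, |A ∩ B| = 3; needs |A ∩ B| < |A ∖ B| — true.
(c) block 8: |A| = 7, |A ∩ B| = 2; needs |A ∩ B| / |A| ≤ 1/5 — false.
(d) block 3: |A| = 6, |A ∩ B| = 1; needs A ∩ B ≠ ∅ (|A ∩ B| ≥ 1) — true.
(e) block 21: |A| = 8, |A ∩ B| = 5; needs |A ∩ B| = 5 — true.

3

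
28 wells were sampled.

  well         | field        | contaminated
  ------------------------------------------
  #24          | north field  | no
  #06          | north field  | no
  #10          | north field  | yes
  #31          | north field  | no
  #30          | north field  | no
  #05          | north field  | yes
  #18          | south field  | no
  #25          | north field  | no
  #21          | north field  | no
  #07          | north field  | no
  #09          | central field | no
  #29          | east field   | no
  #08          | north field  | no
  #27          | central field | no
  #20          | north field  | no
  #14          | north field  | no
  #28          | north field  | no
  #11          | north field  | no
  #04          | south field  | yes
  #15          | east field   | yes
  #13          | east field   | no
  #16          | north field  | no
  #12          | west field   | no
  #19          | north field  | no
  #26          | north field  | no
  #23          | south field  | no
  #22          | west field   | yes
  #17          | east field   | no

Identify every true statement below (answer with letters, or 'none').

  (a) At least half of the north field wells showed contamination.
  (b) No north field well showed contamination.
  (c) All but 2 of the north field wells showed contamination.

|A| = 17, |A ∩ B| = 2, |A ∖ B| = 15.
(a) |A ∩ B| ≥ |A ∖ B|: fails.
(b) A ∩ B = ∅ (|A ∩ B| = 0): fails.
(c) |A ∖ B| = 2: fails.

none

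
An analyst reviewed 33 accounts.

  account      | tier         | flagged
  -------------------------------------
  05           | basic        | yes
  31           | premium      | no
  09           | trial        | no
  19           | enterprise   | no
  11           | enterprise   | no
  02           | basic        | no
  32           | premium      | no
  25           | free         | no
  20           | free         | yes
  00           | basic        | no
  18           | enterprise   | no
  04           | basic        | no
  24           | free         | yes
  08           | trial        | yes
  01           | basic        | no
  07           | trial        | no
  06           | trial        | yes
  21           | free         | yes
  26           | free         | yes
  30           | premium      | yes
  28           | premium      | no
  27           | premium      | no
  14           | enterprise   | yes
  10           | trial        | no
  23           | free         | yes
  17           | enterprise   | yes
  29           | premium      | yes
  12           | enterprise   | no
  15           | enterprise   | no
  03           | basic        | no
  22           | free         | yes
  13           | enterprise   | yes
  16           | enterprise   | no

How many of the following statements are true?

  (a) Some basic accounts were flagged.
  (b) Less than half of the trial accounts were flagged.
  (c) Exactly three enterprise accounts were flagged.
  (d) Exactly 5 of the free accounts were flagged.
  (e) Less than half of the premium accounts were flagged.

4

(a) basic: |A| = 6, |A ∩ B| = 1; needs A ∩ B ≠ ∅ (|A ∩ B| ≥ 1) — true.
(b) trial: |A| = 5, |A ∩ B| = 2; needs |A ∩ B| < |A ∖ B| — true.
(c) enterprise: |A| = 9, |A ∩ B| = 3; needs |A ∩ B| = 3 — true.
(d) free: |A| = 7, |A ∩ B| = 6; needs |A ∩ B| = 5 — false.
(e) premium: |A| = 6, |A ∩ B| = 2; needs |A ∩ B| < |A ∖ B| — true.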